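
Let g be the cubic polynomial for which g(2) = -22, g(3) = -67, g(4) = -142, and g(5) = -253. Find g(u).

Using the Lagrange interpolation formula with nodes 2, 3, 4, 5:
  L_0(u) = (u - 3)(u - 4)(u - 5) / -6
  L_1(u) = (u - 2)(u - 4)(u - 5) / 2
  L_2(u) = (u - 2)(u - 3)(u - 5) / -2
  L_3(u) = (u - 2)(u - 3)(u - 4) / 6
Then g(u) = -22·L_0(u) - 67·L_1(u) - 142·L_2(u) - 253·L_3(u).
Expanding and collecting terms gives g(u) = -u^3 - 6u^2 + 4u + 2.
Check: g(3) = -67. ✓

g(u) = -u^3 - 6u^2 + 4u + 2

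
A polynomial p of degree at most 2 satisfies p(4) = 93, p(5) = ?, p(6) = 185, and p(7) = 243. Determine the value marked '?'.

135

The 3 known points determine the degree-2 polynomial uniquely.
Write p(x) = ax^2 + bx + c. Substituting each data point gives a linear system:
  16a + 4b + c = 93
  36a + 6b + c = 185
  49a + 7b + c = 243
Solving the system yields a = 4, b = 6, c = 5.
So p(x) = 4x^2 + 6x + 5.
Then p(5) = 135.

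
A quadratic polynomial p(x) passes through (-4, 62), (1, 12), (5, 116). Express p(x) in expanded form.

p(x) = 4x^2 + 2x + 6

Write p(x) = ax^2 + bx + c. Substituting each data point gives a linear system:
  16a - 4b + c = 62
  a + b + c = 12
  25a + 5b + c = 116
Solving the system yields a = 4, b = 2, c = 6.
So p(x) = 4x² + 2x + 6.
Check: p(-4) = 62. ✓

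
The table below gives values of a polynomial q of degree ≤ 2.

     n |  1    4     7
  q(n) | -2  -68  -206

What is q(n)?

Using the Lagrange interpolation formula with nodes 1, 4, 7:
  L_0(n) = (n - 4)(n - 7) / 18
  L_1(n) = (n - 1)(n - 7) / -9
  L_2(n) = (n - 1)(n - 4) / 18
Then q(n) = -2·L_0(n) - 68·L_1(n) - 206·L_2(n).
Expanding and collecting terms gives q(n) = -4n^2 - 2n + 4.
Check: q(4) = -68. ✓

q(n) = -4n^2 - 2n + 4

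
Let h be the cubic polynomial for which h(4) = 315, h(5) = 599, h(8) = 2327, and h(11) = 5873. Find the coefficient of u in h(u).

Write h(u) = au^3 + bu^2 + cu + d. Substituting each data point gives a linear system:
  64a + 16b + 4c + d = 315
  125a + 25b + 5c + d = 599
  512a + 64b + 8c + d = 2327
  1331a + 121b + 11c + d = 5873
Solving the system yields a = 4, b = 5, c = -5, d = -1.
So h(u) = 4u^3 + 5u^2 - 5u - 1.
The coefficient of u is -5.

-5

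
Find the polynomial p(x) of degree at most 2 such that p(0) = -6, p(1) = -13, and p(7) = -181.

Using the Lagrange interpolation formula with nodes 0, 1, 7:
  L_0(x) = (x - 1)(x - 7) / 7
  L_1(x) = x(x - 7) / -6
  L_2(x) = x(x - 1) / 42
Then p(x) = -6·L_0(x) - 13·L_1(x) - 181·L_2(x).
Expanding and collecting terms gives p(x) = -3x^2 - 4x - 6.
Check: p(0) = -6. ✓

p(x) = -3x^2 - 4x - 6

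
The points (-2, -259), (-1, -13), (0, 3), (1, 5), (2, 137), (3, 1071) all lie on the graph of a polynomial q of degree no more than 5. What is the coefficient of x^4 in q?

-3

Write q(x) = ax^5 + bx^4 + cx^3 + dx^2 + ex + k. Substituting each data point gives a linear system:
  -32a + 16b - 8c + 4d - 2e + k = -259
  -a + b - c + d - e + k = -13
  k = 3
  a + b + c + d + e + k = 5
  32a + 16b + 8c + 4d + 2e + k = 137
  243a + 81b + 27c + 9d + 3e + k = 1071
Solving the system yields a = 5, b = -3, c = 5, d = -4, e = -1, k = 3.
So q(x) = 5x⁵ - 3x⁴ + 5x³ - 4x² - x + 3.
The coefficient of x^4 is -3.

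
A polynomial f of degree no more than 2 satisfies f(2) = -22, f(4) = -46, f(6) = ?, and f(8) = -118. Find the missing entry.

-78

The 3 known points determine the degree-2 polynomial uniquely.
Write f(u) = au^2 + bu + c. Substituting each data point gives a linear system:
  4a + 2b + c = -22
  16a + 4b + c = -46
  64a + 8b + c = -118
Solving the system yields a = -1, b = -6, c = -6.
So f(u) = -u^2 - 6u - 6.
Then f(6) = -78.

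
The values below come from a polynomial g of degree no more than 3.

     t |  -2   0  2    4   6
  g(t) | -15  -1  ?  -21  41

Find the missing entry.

The 4 known points determine the degree-3 polynomial uniquely.
Write g(t) = at^3 + bt^2 + ct + d. Substituting each data point gives a linear system:
  -8a + 4b - 2c + d = -15
  d = -1
  64a + 16b + 4c + d = -21
  216a + 36b + 6c + d = 41
Solving the system yields a = 1, b = -4, c = -5, d = -1.
So g(t) = t^3 - 4t^2 - 5t - 1.
Then g(2) = -19.

-19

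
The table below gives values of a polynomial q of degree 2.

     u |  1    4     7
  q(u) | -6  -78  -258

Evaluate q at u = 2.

Write q(u) = au^2 + bu + c. Substituting each data point gives a linear system:
  a + b + c = -6
  16a + 4b + c = -78
  49a + 7b + c = -258
Solving the system yields a = -6, b = 6, c = -6.
So q(u) = -6u^2 + 6u - 6.
Then q(2) = -18.

-18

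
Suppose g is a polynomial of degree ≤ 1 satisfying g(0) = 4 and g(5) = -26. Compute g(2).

-8

Using the Lagrange interpolation formula with nodes 0, 5:
  L_0(s) = (s - 5) / -5
  L_1(s) = s / 5
Then g(s) = 4·L_0(s) - 26·L_1(s).
Expanding and collecting terms gives g(s) = -6s + 4.
Evaluating at s = 2: g(2) = -8.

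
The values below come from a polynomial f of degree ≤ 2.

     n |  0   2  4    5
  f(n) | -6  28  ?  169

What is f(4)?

110

The 3 known points determine the degree-2 polynomial uniquely.
Write f(n) = an^2 + bn + c. Substituting each data point gives a linear system:
  c = -6
  4a + 2b + c = 28
  25a + 5b + c = 169
Solving the system yields a = 6, b = 5, c = -6.
So f(n) = 6n² + 5n - 6.
Then f(4) = 110.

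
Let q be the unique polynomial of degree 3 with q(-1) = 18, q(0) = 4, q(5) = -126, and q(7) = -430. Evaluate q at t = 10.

-1456

Write q(t) = at^3 + bt^2 + ct + d. Substituting each data point gives a linear system:
  -a + b - c + d = 18
  d = 4
  125a + 25b + 5c + d = -126
  343a + 49b + 7c + d = -430
Solving the system yields a = -2, b = 6, c = -6, d = 4.
So q(t) = -2t^3 + 6t^2 - 6t + 4.
Then q(10) = -1456.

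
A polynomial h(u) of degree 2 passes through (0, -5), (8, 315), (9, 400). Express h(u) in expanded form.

Using the Lagrange interpolation formula with nodes 0, 8, 9:
  L_0(u) = (u - 8)(u - 9) / 72
  L_1(u) = u(u - 9) / -8
  L_2(u) = u(u - 8) / 9
Then h(u) = -5·L_0(u) + 315·L_1(u) + 400·L_2(u).
Expanding and collecting terms gives h(u) = 5u^2 - 5.
Check: h(8) = 315. ✓

h(u) = 5u^2 - 5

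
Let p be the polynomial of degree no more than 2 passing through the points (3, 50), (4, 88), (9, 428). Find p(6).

194

Using the Lagrange interpolation formula with nodes 3, 4, 9:
  L_0(x) = (x - 4)(x - 9) / 6
  L_1(x) = (x - 3)(x - 9) / -5
  L_2(x) = (x - 3)(x - 4) / 30
Then p(x) = 50·L_0(x) + 88·L_1(x) + 428·L_2(x).
Expanding and collecting terms gives p(x) = 5x^2 + 3x - 4.
Evaluating at x = 6: p(6) = 194.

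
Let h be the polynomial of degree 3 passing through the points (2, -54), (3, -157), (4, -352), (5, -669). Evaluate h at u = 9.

-3757

Write h(u) = au^3 + bu^2 + cu + d. Substituting each data point gives a linear system:
  8a + 4b + 2c + d = -54
  27a + 9b + 3c + d = -157
  64a + 16b + 4c + d = -352
  125a + 25b + 5c + d = -669
Solving the system yields a = -5, b = -1, c = -3, d = -4.
So h(u) = -5u^3 - u^2 - 3u - 4.
Then h(9) = -3757.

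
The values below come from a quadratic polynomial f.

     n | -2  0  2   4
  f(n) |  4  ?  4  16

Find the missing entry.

0

The 3 known points determine the degree-2 polynomial uniquely.
Write f(n) = an^2 + bn + c. Substituting each data point gives a linear system:
  4a - 2b + c = 4
  4a + 2b + c = 4
  16a + 4b + c = 16
Solving the system yields a = 1, b = 0, c = 0.
So f(n) = n^2.
Then f(0) = 0.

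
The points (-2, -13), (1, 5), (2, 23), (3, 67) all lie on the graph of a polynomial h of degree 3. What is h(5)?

281

Write h(n) = an^3 + bn^2 + cn + d. Substituting each data point gives a linear system:
  -8a + 4b - 2c + d = -13
  a + b + c + d = 5
  8a + 4b + 2c + d = 23
  27a + 9b + 3c + d = 67
Solving the system yields a = 2, b = 1, c = 1, d = 1.
So h(n) = 2n^3 + n^2 + n + 1.
Then h(5) = 281.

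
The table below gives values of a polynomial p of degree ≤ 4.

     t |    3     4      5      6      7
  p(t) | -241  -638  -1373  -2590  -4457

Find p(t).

Write p(t) = at^4 + bt^3 + ct^2 + dt + e. Substituting each data point gives a linear system:
  81a + 27b + 9c + 3d + e = -241
  256a + 64b + 16c + 4d + e = -638
  625a + 125b + 25c + 5d + e = -1373
  1296a + 216b + 36c + 6d + e = -2590
  2401a + 343b + 49c + 7d + e = -4457
Solving the system yields a = -1, b = -6, c = 0, d = 0, e = 2.
So p(t) = -t⁴ - 6t³ + 2.
Check: p(3) = -241. ✓

p(t) = -t^4 - 6t^3 + 2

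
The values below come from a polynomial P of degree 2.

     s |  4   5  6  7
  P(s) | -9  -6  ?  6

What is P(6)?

On equispaced nodes a degree-2 polynomial has vanishing third forward difference, so
  - P(4) + 3·P(5) - 3·P(6) + P(7) = 0.
Substituting the known values and solving for P(6):
  -3·P(6) = 3
  P(6) = -1.

-1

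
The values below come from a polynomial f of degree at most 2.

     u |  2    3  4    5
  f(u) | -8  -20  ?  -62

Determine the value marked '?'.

On equispaced nodes a degree-2 polynomial has vanishing third forward difference, so
  - f(2) + 3·f(3) - 3·f(4) + f(5) = 0.
Substituting the known values and solving for f(4):
  -3·f(4) = 114
  f(4) = -38.

-38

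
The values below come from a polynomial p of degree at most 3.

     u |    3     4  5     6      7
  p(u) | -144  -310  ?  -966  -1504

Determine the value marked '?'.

-576

The 4 known points determine the degree-3 polynomial uniquely.
Write p(u) = au^3 + bu^2 + cu + d. Substituting each data point gives a linear system:
  27a + 9b + 3c + d = -144
  64a + 16b + 4c + d = -310
  216a + 36b + 6c + d = -966
  343a + 49b + 7c + d = -1504
Solving the system yields a = -4, b = -2, c = -4, d = -6.
So p(u) = -4u^3 - 2u^2 - 4u - 6.
Then p(5) = -576.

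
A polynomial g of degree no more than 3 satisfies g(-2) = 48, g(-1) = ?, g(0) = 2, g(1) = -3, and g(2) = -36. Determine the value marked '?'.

The 4 known points determine the degree-3 polynomial uniquely.
Write g(n) = an^3 + bn^2 + cn + d. Substituting each data point gives a linear system:
  -8a + 4b - 2c + d = 48
  d = 2
  a + b + c + d = -3
  8a + 4b + 2c + d = -36
Solving the system yields a = -5, b = 1, c = -1, d = 2.
So g(n) = -5n^3 + n^2 - n + 2.
Then g(-1) = 9.

9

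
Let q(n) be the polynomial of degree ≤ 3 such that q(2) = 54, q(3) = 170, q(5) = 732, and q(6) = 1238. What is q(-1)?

6

Using the Lagrange interpolation formula with nodes 2, 3, 5, 6:
  L_0(n) = (n - 3)(n - 5)(n - 6) / -12
  L_1(n) = (n - 2)(n - 5)(n - 6) / 6
  L_2(n) = (n - 2)(n - 3)(n - 6) / -6
  L_3(n) = (n - 2)(n - 3)(n - 5) / 12
Then q(n) = 54·L_0(n) + 170·L_1(n) + 732·L_2(n) + 1238·L_3(n).
Expanding and collecting terms gives q(n) = 5n³ + 5n² - 4n + 2.
Evaluating at n = -1: q(-1) = 6.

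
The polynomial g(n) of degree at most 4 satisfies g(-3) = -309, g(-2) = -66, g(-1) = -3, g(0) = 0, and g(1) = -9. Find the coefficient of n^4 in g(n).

Write g(n) = an^4 + bn^3 + cn^2 + dn + e. Substituting each data point gives a linear system:
  81a - 27b + 9c - 3d + e = -309
  16a - 8b + 4c - 2d + e = -66
  a - b + c - d + e = -3
  e = 0
  a + b + c + d + e = -9
Solving the system yields a = -3, b = 2, c = -3, d = -5, e = 0.
So g(n) = -3n^4 + 2n^3 - 3n^2 - 5n.
The leading coefficient is -3.

-3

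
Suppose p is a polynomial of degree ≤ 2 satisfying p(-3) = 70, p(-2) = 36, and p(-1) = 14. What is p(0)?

4

Write p(s) = as^2 + bs + c. Substituting each data point gives a linear system:
  9a - 3b + c = 70
  4a - 2b + c = 36
  a - b + c = 14
Solving the system yields a = 6, b = -4, c = 4.
So p(s) = 6s^2 - 4s + 4.
Then p(0) = 4.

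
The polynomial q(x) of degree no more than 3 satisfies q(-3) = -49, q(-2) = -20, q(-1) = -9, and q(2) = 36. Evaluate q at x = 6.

Using the Lagrange interpolation formula with nodes -3, -2, -1, 2:
  L_0(x) = (x + 2)(x + 1)(x - 2) / -10
  L_1(x) = (x + 3)(x + 1)(x - 2) / 4
  L_2(x) = (x + 3)(x + 2)(x - 2) / -6
  L_3(x) = (x + 3)(x + 2)(x + 1) / 60
Then q(x) = -49·L_0(x) - 20·L_1(x) - 9·L_2(x) + 36·L_3(x).
Expanding and collecting terms gives q(x) = 2x³ + 3x² + 6x - 4.
Evaluating at x = 6: q(6) = 572.

572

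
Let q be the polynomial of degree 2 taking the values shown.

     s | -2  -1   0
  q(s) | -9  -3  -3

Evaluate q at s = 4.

Forward differences of the values at s = -2, -1, 0:
  q  : -9  -3  -3
  Δ  : 6  0
  Δ^2: -6
The second differences are constant, confirming degree 2.
Interpolating (Newton forward form) and evaluating at s = 4 gives q(4) = -63.

-63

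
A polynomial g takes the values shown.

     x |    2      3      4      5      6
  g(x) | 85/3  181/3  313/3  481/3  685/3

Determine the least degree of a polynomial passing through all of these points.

2

Forward differences of the values at x = 2, 3, 4, 5, 6:
  g  : 85/3  181/3  313/3  481/3  685/3
  Δ  : 32  44  56  68
  Δ^2: 12  12  12
  Δ^3: 0  0
  Δ^4: 0
The second differences are constant (12) and nonzero, while all higher differences vanish, so the minimal degree is 2.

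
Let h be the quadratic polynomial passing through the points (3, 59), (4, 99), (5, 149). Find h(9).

449

Using the Lagrange interpolation formula with nodes 3, 4, 5:
  L_0(u) = (u - 4)(u - 5) / 2
  L_1(u) = (u - 3)(u - 5) / -1
  L_2(u) = (u - 3)(u - 4) / 2
Then h(u) = 59·L_0(u) + 99·L_1(u) + 149·L_2(u).
Expanding and collecting terms gives h(u) = 5u^2 + 5u - 1.
Evaluating at u = 9: h(9) = 449.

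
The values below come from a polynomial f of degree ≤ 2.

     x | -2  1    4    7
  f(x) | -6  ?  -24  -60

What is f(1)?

On equispaced nodes a degree-2 polynomial has vanishing third forward difference, so
  - f(-2) + 3·f(1) - 3·f(4) + f(7) = 0.
Substituting the known values and solving for f(1):
  3·f(1) = -18
  f(1) = -6.

-6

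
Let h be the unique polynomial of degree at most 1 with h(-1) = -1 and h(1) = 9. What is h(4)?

24

Using the Lagrange interpolation formula with nodes -1, 1:
  L_0(x) = (x - 1) / -2
  L_1(x) = (x + 1) / 2
Then h(x) = -1·L_0(x) + 9·L_1(x).
Expanding and collecting terms gives h(x) = 5x + 4.
Evaluating at x = 4: h(4) = 24.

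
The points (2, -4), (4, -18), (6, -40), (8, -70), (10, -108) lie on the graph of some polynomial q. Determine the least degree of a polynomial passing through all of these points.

Forward differences of the values at t = 2, 4, 6, 8, 10:
  q  : -4  -18  -40  -70  -108
  Δ  : -14  -22  -30  -38
  Δ^2: -8  -8  -8
  Δ^3: 0  0
  Δ^4: 0
The second differences are constant (-8) and nonzero, while all higher differences vanish, so the minimal degree is 2.

2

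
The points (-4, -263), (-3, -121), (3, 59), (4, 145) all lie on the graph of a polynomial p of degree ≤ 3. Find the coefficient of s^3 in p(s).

Write p(s) = as^3 + bs^2 + cs + d. Substituting each data point gives a linear system:
  -64a + 16b - 4c + d = -263
  -27a + 9b - 3c + d = -121
  27a + 9b + 3c + d = 59
  64a + 16b + 4c + d = 145
Solving the system yields a = 3, b = -4, c = 3, d = 5.
So p(s) = 3s^3 - 4s^2 + 3s + 5.
The leading coefficient is 3.

3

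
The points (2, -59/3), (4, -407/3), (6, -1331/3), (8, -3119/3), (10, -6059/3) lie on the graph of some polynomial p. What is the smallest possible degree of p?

Forward differences of the values at x = 2, 4, 6, 8, 10:
  p  : -59/3  -407/3  -1331/3  -3119/3  -6059/3
  Δ  : -116  -308  -596  -980
  Δ^2: -192  -288  -384
  Δ^3: -96  -96
  Δ^4: 0
The third differences are constant (-96) and nonzero, while all higher differences vanish, so the minimal degree is 3.

3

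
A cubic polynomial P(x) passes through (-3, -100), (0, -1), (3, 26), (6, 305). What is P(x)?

P(x) = 2x^3 - 4x^2 + 3x - 1

Using the Lagrange interpolation formula with nodes -3, 0, 3, 6:
  L_0(x) = x(x - 3)(x - 6) / -162
  L_1(x) = (x + 3)(x - 3)(x - 6) / 54
  L_2(x) = (x + 3)x(x - 6) / -54
  L_3(x) = (x + 3)x(x - 3) / 162
Then P(x) = -100·L_0(x) - 1·L_1(x) + 26·L_2(x) + 305·L_3(x).
Expanding and collecting terms gives P(x) = 2x³ - 4x² + 3x - 1.
Check: P(0) = -1. ✓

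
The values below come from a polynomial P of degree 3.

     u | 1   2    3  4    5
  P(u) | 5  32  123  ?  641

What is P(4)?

The 4 known points determine the degree-3 polynomial uniquely.
Write P(u) = au^3 + bu^2 + cu + d. Substituting each data point gives a linear system:
  a + b + c + d = 5
  8a + 4b + 2c + d = 32
  27a + 9b + 3c + d = 123
  125a + 25b + 5c + d = 641
Solving the system yields a = 6, b = -4, c = -3, d = 6.
So P(u) = 6u³ - 4u² - 3u + 6.
Then P(4) = 314.

314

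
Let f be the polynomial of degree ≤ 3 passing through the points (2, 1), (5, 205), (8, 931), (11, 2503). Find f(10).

1865

Forward differences of the values at x = 2, 5, 8, 11:
  f  : 1  205  931  2503
  Δ  : 204  726  1572
  Δ^2: 522  846
  Δ^3: 324
The third differences are constant, confirming degree 3.
Interpolating (Newton forward form) and evaluating at x = 10 gives f(10) = 1865.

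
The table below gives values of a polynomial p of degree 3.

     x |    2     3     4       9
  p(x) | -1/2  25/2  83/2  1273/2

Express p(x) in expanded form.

Using the Lagrange interpolation formula with nodes 2, 3, 4, 9:
  L_0(x) = (x - 3)(x - 4)(x - 9) / -14
  L_1(x) = (x - 2)(x - 4)(x - 9) / 6
  L_2(x) = (x - 2)(x - 3)(x - 9) / -10
  L_3(x) = (x - 2)(x - 3)(x - 4) / 210
Then p(x) = -1/2·L_0(x) + 25/2·L_1(x) + 83/2·L_2(x) + 1273/2·L_3(x).
Expanding and collecting terms gives p(x) = x^3 - x^2 - x - 5/2.
Check: p(3) = 25/2. ✓

p(x) = x^3 - x^2 - x - 5/2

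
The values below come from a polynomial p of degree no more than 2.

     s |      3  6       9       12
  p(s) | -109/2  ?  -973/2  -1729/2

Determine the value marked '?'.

On equispaced nodes a degree-2 polynomial has vanishing third forward difference, so
  - p(3) + 3·p(6) - 3·p(9) + p(12) = 0.
Substituting the known values and solving for p(6):
  3·p(6) = -1299/2
  p(6) = -433/2.

-433/2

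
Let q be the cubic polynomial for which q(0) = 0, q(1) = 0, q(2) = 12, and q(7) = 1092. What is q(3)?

Write q(x) = ax^3 + bx^2 + cx + d. Substituting each data point gives a linear system:
  d = 0
  a + b + c + d = 0
  8a + 4b + 2c + d = 12
  343a + 49b + 7c + d = 1092
Solving the system yields a = 4, b = -6, c = 2, d = 0.
So q(x) = 4x^3 - 6x^2 + 2x.
Then q(3) = 60.

60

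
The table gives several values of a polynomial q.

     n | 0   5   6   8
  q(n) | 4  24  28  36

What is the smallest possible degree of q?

Divided differences on the nodes 0, 5, 6, 8:
  order 0: 4  24  28  36
  order 1: 4  4  4
  order 2: 0  0
  order 3: 0
The order-1 divided differences are all 4 (nonzero) and every higher order vanishes, so the data lies on a polynomial of degree exactly 1.

1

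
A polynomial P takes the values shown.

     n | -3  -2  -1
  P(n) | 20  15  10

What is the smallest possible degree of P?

Forward differences of the values at n = -3, -2, -1:
  P  : 20  15  10
  Δ  : -5  -5
  Δ^2: 0
The first differences are constant (-5) and nonzero, while all higher differences vanish, so the minimal degree is 1.

1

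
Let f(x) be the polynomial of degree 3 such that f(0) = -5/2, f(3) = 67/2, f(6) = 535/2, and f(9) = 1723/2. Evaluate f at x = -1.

3/2

Write f(x) = ax^3 + bx^2 + cx + d. Substituting each data point gives a linear system:
  d = -5/2
  27a + 9b + 3c + d = 67/2
  216a + 36b + 6c + d = 535/2
  729a + 81b + 9c + d = 1723/2
Solving the system yields a = 1, b = 2, c = -3, d = -5/2.
So f(x) = x^3 + 2x^2 - 3x - 5/2.
Then f(-1) = 3/2.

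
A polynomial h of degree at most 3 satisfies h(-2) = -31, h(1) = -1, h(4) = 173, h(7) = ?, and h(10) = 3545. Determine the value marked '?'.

1139

On equispaced nodes a degree-3 polynomial has vanishing fourth forward difference, so
  h(-2) - 4·h(1) + 6·h(4) - 4·h(7) + h(10) = 0.
Substituting the known values and solving for h(7):
  -4·h(7) = -4556
  h(7) = 1139.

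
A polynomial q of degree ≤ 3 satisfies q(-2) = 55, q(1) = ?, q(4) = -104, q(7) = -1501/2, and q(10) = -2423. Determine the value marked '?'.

5/2

The 4 known points determine the degree-3 polynomial uniquely.
Write q(u) = au^3 + bu^2 + cu + d. Substituting each data point gives a linear system:
  -8a + 4b - 2c + d = 55
  64a + 16b + 4c + d = -104
  343a + 49b + 7c + d = -1501/2
  1000a + 100b + 10c + d = -2423
Solving the system yields a = -3, b = 6, c = -5/2, d = 2.
So q(u) = -3u³ + 6u² - (5/2)u + 2.
Then q(1) = 5/2.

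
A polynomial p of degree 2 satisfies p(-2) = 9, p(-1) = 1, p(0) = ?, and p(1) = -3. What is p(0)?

On equispaced nodes a degree-2 polynomial has vanishing third forward difference, so
  - p(-2) + 3·p(-1) - 3·p(0) + p(1) = 0.
Substituting the known values and solving for p(0):
  -3·p(0) = 9
  p(0) = -3.

-3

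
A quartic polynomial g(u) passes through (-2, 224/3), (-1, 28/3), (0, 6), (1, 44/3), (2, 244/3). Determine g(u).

g(u) = 4u^4 - (1/3)u^3 + 2u^2 + 3u + 6

Write g(u) = au^4 + bu^3 + cu^2 + du + e. Substituting each data point gives a linear system:
  16a - 8b + 4c - 2d + e = 224/3
  a - b + c - d + e = 28/3
  e = 6
  a + b + c + d + e = 44/3
  16a + 8b + 4c + 2d + e = 244/3
Solving the system yields a = 4, b = -1/3, c = 2, d = 3, e = 6.
So g(u) = 4u^4 - (1/3)u^3 + 2u^2 + 3u + 6.
Check: g(-1) = 28/3. ✓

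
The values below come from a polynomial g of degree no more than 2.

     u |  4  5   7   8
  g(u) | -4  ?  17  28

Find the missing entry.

The 3 known points determine the degree-2 polynomial uniquely.
Write g(u) = au^2 + bu + c. Substituting each data point gives a linear system:
  16a + 4b + c = -4
  49a + 7b + c = 17
  64a + 8b + c = 28
Solving the system yields a = 1, b = -4, c = -4.
So g(u) = u^2 - 4u - 4.
Then g(5) = 1.

1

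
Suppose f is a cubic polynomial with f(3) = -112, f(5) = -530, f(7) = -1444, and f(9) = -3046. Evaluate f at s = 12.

-7159

Write f(s) = as^3 + bs^2 + cs + d. Substituting each data point gives a linear system:
  27a + 9b + 3c + d = -112
  125a + 25b + 5c + d = -530
  343a + 49b + 7c + d = -1444
  729a + 81b + 9c + d = -3046
Solving the system yields a = -4, b = -2, c = 3, d = 5.
So f(s) = -4s^3 - 2s^2 + 3s + 5.
Then f(12) = -7159.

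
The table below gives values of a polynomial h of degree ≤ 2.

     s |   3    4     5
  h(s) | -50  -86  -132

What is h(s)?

Write h(s) = as^2 + bs + c. Substituting each data point gives a linear system:
  9a + 3b + c = -50
  16a + 4b + c = -86
  25a + 5b + c = -132
Solving the system yields a = -5, b = -1, c = -2.
So h(s) = -5s^2 - s - 2.
Check: h(5) = -132. ✓

h(s) = -5s^2 - s - 2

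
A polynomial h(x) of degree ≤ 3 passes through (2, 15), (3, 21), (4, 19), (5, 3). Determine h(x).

Write h(x) = ax^3 + bx^2 + cx + d. Substituting each data point gives a linear system:
  8a + 4b + 2c + d = 15
  27a + 9b + 3c + d = 21
  64a + 16b + 4c + d = 19
  125a + 25b + 5c + d = 3
Solving the system yields a = -1, b = 5, c = 0, d = 3.
So h(x) = -x^3 + 5x^2 + 3.
Check: h(5) = 3. ✓

h(x) = -x^3 + 5x^2 + 3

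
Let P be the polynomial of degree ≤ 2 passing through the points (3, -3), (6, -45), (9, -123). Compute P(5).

-27

Write P(x) = ax^2 + bx + c. Substituting each data point gives a linear system:
  9a + 3b + c = -3
  36a + 6b + c = -45
  81a + 9b + c = -123
Solving the system yields a = -2, b = 4, c = 3.
So P(x) = -2x^2 + 4x + 3.
Then P(5) = -27.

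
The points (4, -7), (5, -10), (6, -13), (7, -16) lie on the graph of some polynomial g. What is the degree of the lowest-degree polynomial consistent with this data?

1

Forward differences of the values at x = 4, 5, 6, 7:
  g  : -7  -10  -13  -16
  Δ  : -3  -3  -3
  Δ^2: 0  0
  Δ^3: 0
The first differences are constant (-3) and nonzero, while all higher differences vanish, so the minimal degree is 1.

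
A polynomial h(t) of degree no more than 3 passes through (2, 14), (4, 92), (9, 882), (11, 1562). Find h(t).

h(t) = t^3 + 2t^2 - t

Write h(t) = at^3 + bt^2 + ct + d. Substituting each data point gives a linear system:
  8a + 4b + 2c + d = 14
  64a + 16b + 4c + d = 92
  729a + 81b + 9c + d = 882
  1331a + 121b + 11c + d = 1562
Solving the system yields a = 1, b = 2, c = -1, d = 0.
So h(t) = t^3 + 2t^2 - t.
Check: h(11) = 1562. ✓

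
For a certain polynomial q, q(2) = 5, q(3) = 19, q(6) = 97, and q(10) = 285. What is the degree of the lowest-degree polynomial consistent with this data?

Divided differences on the nodes 2, 3, 6, 10:
  order 0: 5  19  97  285
  order 1: 14  26  47
  order 2: 3  3
  order 3: 0
The order-2 divided differences are all 3 (nonzero) and every higher order vanishes, so the data lies on a polynomial of degree exactly 2.

2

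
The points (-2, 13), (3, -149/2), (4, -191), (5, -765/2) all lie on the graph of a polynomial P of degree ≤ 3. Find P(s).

P(s) = -3s^3 - (3/2)s^2 + 5s + 5

Write P(s) = as^3 + bs^2 + cs + d. Substituting each data point gives a linear system:
  -8a + 4b - 2c + d = 13
  27a + 9b + 3c + d = -149/2
  64a + 16b + 4c + d = -191
  125a + 25b + 5c + d = -765/2
Solving the system yields a = -3, b = -3/2, c = 5, d = 5.
So P(s) = -3s³ - (3/2)s² + 5s + 5.
Check: P(4) = -191. ✓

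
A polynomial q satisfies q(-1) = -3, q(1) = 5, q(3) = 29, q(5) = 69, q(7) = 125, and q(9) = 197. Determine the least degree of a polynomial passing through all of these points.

2

Forward differences of the values at s = -1, 1, 3, 5, 7, 9:
  q  : -3  5  29  69  125  197
  Δ  : 8  24  40  56  72
  Δ^2: 16  16  16  16
  Δ^3: 0  0  0
  Δ^4: 0  0
  Δ^5: 0
The second differences are constant (16) and nonzero, while all higher differences vanish, so the minimal degree is 2.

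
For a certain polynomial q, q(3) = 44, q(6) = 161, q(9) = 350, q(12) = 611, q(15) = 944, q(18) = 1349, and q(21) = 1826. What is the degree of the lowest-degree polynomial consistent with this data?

Forward differences of the values at s = 3, 6, 9, 12, 15, 18, 21:
  q  : 44  161  350  611  944  1349  1826
  Δ  : 117  189  261  333  405  477
  Δ^2: 72  72  72  72  72
  Δ^3: 0  0  0  0
  Δ^4: 0  0  0
  Δ^5: 0  0
  Δ^6: 0
The second differences are constant (72) and nonzero, while all higher differences vanish, so the minimal degree is 2.

2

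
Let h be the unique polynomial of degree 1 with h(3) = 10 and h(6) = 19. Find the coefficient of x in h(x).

Write h(x) = ax + b. Substituting each data point gives a linear system:
  3a + b = 10
  6a + b = 19
Solving the system yields a = 3, b = 1.
So h(x) = 3x + 1.
The leading coefficient is 3.

3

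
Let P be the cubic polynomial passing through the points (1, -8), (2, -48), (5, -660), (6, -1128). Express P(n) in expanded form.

P(n) = -5n^3 - n^2 - 2n

Write P(n) = an^3 + bn^2 + cn + d. Substituting each data point gives a linear system:
  a + b + c + d = -8
  8a + 4b + 2c + d = -48
  125a + 25b + 5c + d = -660
  216a + 36b + 6c + d = -1128
Solving the system yields a = -5, b = -1, c = -2, d = 0.
So P(n) = -5n³ - n² - 2n.
Check: P(2) = -48. ✓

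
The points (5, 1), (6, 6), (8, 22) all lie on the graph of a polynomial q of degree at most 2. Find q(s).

Using the Lagrange interpolation formula with nodes 5, 6, 8:
  L_0(s) = (s - 6)(s - 8) / 3
  L_1(s) = (s - 5)(s - 8) / -2
  L_2(s) = (s - 5)(s - 6) / 6
Then q(s) = 1·L_0(s) + 6·L_1(s) + 22·L_2(s).
Expanding and collecting terms gives q(s) = s^2 - 6s + 6.
Check: q(8) = 22. ✓

q(s) = s^2 - 6s + 6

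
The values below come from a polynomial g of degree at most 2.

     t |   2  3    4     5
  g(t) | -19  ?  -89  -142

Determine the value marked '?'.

-48

The 3 known points determine the degree-2 polynomial uniquely.
Write g(t) = at^2 + bt + c. Substituting each data point gives a linear system:
  4a + 2b + c = -19
  16a + 4b + c = -89
  25a + 5b + c = -142
Solving the system yields a = -6, b = 1, c = 3.
So g(t) = -6t^2 + t + 3.
Then g(3) = -48.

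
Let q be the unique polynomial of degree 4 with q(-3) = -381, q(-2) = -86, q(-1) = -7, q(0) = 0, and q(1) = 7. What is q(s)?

q(s) = -3s^4 + 6s^3 + 3s^2 + s

Write q(s) = as^4 + bs^3 + cs^2 + ds + e. Substituting each data point gives a linear system:
  81a - 27b + 9c - 3d + e = -381
  16a - 8b + 4c - 2d + e = -86
  a - b + c - d + e = -7
  e = 0
  a + b + c + d + e = 7
Solving the system yields a = -3, b = 6, c = 3, d = 1, e = 0.
So q(s) = -3s⁴ + 6s³ + 3s² + s.
Check: q(-2) = -86. ✓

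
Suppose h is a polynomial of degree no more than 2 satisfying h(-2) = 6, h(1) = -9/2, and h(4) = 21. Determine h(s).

h(s) = 2s^2 - (3/2)s - 5

Using the Lagrange interpolation formula with nodes -2, 1, 4:
  L_0(s) = (s - 1)(s - 4) / 18
  L_1(s) = (s + 2)(s - 4) / -9
  L_2(s) = (s + 2)(s - 1) / 18
Then h(s) = 6·L_0(s) - 9/2·L_1(s) + 21·L_2(s).
Expanding and collecting terms gives h(s) = 2s^2 - (3/2)s - 5.
Check: h(1) = -9/2. ✓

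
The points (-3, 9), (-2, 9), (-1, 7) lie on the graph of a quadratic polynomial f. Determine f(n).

Write f(n) = an^2 + bn + c. Substituting each data point gives a linear system:
  9a - 3b + c = 9
  4a - 2b + c = 9
  a - b + c = 7
Solving the system yields a = -1, b = -5, c = 3.
So f(n) = -n² - 5n + 3.
Check: f(-1) = 7. ✓

f(n) = -n^2 - 5n + 3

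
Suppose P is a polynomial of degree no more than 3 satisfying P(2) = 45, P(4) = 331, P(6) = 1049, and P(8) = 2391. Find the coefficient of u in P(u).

-5

Write P(u) = au^3 + bu^2 + cu + d. Substituting each data point gives a linear system:
  8a + 4b + 2c + d = 45
  64a + 16b + 4c + d = 331
  216a + 36b + 6c + d = 1049
  512a + 64b + 8c + d = 2391
Solving the system yields a = 4, b = 6, c = -5, d = -1.
So P(u) = 4u³ + 6u² - 5u - 1.
The coefficient of u is -5.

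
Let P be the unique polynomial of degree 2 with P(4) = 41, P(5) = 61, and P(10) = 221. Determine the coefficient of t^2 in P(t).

Write P(t) = at^2 + bt + c. Substituting each data point gives a linear system:
  16a + 4b + c = 41
  25a + 5b + c = 61
  100a + 10b + c = 221
Solving the system yields a = 2, b = 2, c = 1.
So P(t) = 2t² + 2t + 1.
The leading coefficient is 2.

2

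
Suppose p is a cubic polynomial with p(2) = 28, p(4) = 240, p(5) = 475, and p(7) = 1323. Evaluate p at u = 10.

Using the Lagrange interpolation formula with nodes 2, 4, 5, 7:
  L_0(u) = (u - 4)(u - 5)(u - 7) / -30
  L_1(u) = (u - 2)(u - 5)(u - 7) / 6
  L_2(u) = (u - 2)(u - 4)(u - 7) / -6
  L_3(u) = (u - 2)(u - 4)(u - 5) / 30
Then p(u) = 28·L_0(u) + 240·L_1(u) + 475·L_2(u) + 1323·L_3(u).
Expanding and collecting terms gives p(u) = 4u³ - u².
Evaluating at u = 10: p(10) = 3900.

3900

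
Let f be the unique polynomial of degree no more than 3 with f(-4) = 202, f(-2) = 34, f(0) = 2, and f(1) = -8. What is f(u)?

f(u) = -3u^3 - u^2 - 6u + 2

Using the Lagrange interpolation formula with nodes -4, -2, 0, 1:
  L_0(u) = (u + 2)u(u - 1) / -40
  L_1(u) = (u + 4)u(u - 1) / 12
  L_2(u) = (u + 4)(u + 2)(u - 1) / -8
  L_3(u) = (u + 4)(u + 2)u / 15
Then f(u) = 202·L_0(u) + 34·L_1(u) + 2·L_2(u) - 8·L_3(u).
Expanding and collecting terms gives f(u) = -3u^3 - u^2 - 6u + 2.
Check: f(-2) = 34. ✓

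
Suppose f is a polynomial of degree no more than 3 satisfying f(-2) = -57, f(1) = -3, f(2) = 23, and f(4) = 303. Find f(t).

f(t) = 6t^3 - 4t^2 - 4t - 1

Write f(t) = at^3 + bt^2 + ct + d. Substituting each data point gives a linear system:
  -8a + 4b - 2c + d = -57
  a + b + c + d = -3
  8a + 4b + 2c + d = 23
  64a + 16b + 4c + d = 303
Solving the system yields a = 6, b = -4, c = -4, d = -1.
So f(t) = 6t^3 - 4t^2 - 4t - 1.
Check: f(1) = -3. ✓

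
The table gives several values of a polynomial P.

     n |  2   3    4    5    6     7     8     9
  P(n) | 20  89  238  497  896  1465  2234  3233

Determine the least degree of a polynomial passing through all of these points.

Forward differences of the values at n = 2, 3, 4, 5, 6, 7, 8, 9:
  P  : 20  89  238  497  896  1465  2234  3233
  Δ  : 69  149  259  399  569  769  999
  Δ^2: 80  110  140  170  200  230
  Δ^3: 30  30  30  30  30
  Δ^4: 0  0  0  0
  Δ^5: 0  0  0
  Δ^6: 0  0
  Δ^7: 0
The third differences are constant (30) and nonzero, while all higher differences vanish, so the minimal degree is 3.

3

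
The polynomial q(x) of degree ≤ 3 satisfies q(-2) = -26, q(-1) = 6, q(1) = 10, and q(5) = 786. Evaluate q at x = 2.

54

Write q(x) = ax^3 + bx^2 + cx + d. Substituting each data point gives a linear system:
  -8a + 4b - 2c + d = -26
  -a + b - c + d = 6
  a + b + c + d = 10
  125a + 25b + 5c + d = 786
Solving the system yields a = 6, b = 2, c = -4, d = 6.
So q(x) = 6x^3 + 2x^2 - 4x + 6.
Then q(2) = 54.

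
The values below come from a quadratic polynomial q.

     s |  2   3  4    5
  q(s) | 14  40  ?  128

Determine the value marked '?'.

78

The 3 known points determine the degree-2 polynomial uniquely.
Write q(s) = as^2 + bs + c. Substituting each data point gives a linear system:
  4a + 2b + c = 14
  9a + 3b + c = 40
  25a + 5b + c = 128
Solving the system yields a = 6, b = -4, c = -2.
So q(s) = 6s² - 4s - 2.
Then q(4) = 78.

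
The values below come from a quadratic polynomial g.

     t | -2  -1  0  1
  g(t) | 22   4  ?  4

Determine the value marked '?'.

-2

The 3 known points determine the degree-2 polynomial uniquely.
Write g(t) = at^2 + bt + c. Substituting each data point gives a linear system:
  4a - 2b + c = 22
  a - b + c = 4
  a + b + c = 4
Solving the system yields a = 6, b = 0, c = -2.
So g(t) = 6t² - 2.
Then g(0) = -2.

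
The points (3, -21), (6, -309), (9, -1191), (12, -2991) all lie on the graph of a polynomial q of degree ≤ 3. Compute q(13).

Forward differences of the values at n = 3, 6, 9, 12:
  q  : -21  -309  -1191  -2991
  Δ  : -288  -882  -1800
  Δ^2: -594  -918
  Δ^3: -324
The third differences are constant, confirming degree 3.
Interpolating (Newton forward form) and evaluating at n = 13 gives q(13) = -3851.

-3851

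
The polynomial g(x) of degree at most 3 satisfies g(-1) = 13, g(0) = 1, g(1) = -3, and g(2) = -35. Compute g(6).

-1163

Write g(x) = ax^3 + bx^2 + cx + d. Substituting each data point gives a linear system:
  -a + b - c + d = 13
  d = 1
  a + b + c + d = -3
  8a + 4b + 2c + d = -35
Solving the system yields a = -6, b = 4, c = -2, d = 1.
So g(x) = -6x³ + 4x² - 2x + 1.
Then g(6) = -1163.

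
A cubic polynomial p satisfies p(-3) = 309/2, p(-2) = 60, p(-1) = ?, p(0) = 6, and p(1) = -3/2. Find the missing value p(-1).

On equispaced nodes a degree-3 polynomial has vanishing fourth forward difference, so
  p(-3) - 4·p(-2) + 6·p(-1) - 4·p(0) + p(1) = 0.
Substituting the known values and solving for p(-1):
  6·p(-1) = 111
  p(-1) = 37/2.

37/2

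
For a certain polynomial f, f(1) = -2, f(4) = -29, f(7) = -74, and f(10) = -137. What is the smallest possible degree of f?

2

Forward differences of the values at s = 1, 4, 7, 10:
  f  : -2  -29  -74  -137
  Δ  : -27  -45  -63
  Δ^2: -18  -18
  Δ^3: 0
The second differences are constant (-18) and nonzero, while all higher differences vanish, so the minimal degree is 2.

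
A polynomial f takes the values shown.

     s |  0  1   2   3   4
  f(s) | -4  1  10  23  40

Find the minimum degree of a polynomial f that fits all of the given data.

2

Forward differences of the values at s = 0, 1, 2, 3, 4:
  f  : -4  1  10  23  40
  Δ  : 5  9  13  17
  Δ^2: 4  4  4
  Δ^3: 0  0
  Δ^4: 0
The second differences are constant (4) and nonzero, while all higher differences vanish, so the minimal degree is 2.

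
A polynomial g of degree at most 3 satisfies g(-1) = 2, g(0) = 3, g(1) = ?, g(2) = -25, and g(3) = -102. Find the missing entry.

2

On equispaced nodes a degree-3 polynomial has vanishing fourth forward difference, so
  g(-1) - 4·g(0) + 6·g(1) - 4·g(2) + g(3) = 0.
Substituting the known values and solving for g(1):
  6·g(1) = 12
  g(1) = 2.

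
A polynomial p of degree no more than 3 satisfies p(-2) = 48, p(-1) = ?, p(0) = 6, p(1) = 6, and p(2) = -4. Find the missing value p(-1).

14

On equispaced nodes a degree-3 polynomial has vanishing fourth forward difference, so
  p(-2) - 4·p(-1) + 6·p(0) - 4·p(1) + p(2) = 0.
Substituting the known values and solving for p(-1):
  -4·p(-1) = -56
  p(-1) = 14.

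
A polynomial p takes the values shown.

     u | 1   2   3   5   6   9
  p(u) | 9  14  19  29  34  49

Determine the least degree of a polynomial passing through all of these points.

Divided differences on the nodes 1, 2, 3, 5, 6, 9:
  order 0: 9  14  19  29  34  49
  order 1: 5  5  5  5  5
  order 2: 0  0  0  0
  order 3: 0  0  0
  order 4: 0  0
  order 5: 0
The order-1 divided differences are all 5 (nonzero) and every higher order vanishes, so the data lies on a polynomial of degree exactly 1.

1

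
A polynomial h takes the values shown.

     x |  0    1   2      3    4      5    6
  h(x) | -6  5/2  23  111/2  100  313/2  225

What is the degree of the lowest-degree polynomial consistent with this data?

2

Forward differences of the values at x = 0, 1, 2, 3, 4, 5, 6:
  h  : -6  5/2  23  111/2  100  313/2  225
  Δ  : 17/2  41/2  65/2  89/2  113/2  137/2
  Δ^2: 12  12  12  12  12
  Δ^3: 0  0  0  0
  Δ^4: 0  0  0
  Δ^5: 0  0
  Δ^6: 0
The second differences are constant (12) and nonzero, while all higher differences vanish, so the minimal degree is 2.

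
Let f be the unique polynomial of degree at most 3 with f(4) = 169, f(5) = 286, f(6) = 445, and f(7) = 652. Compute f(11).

2080

Write f(n) = an^3 + bn^2 + cn + d. Substituting each data point gives a linear system:
  64a + 16b + 4c + d = 169
  125a + 25b + 5c + d = 286
  216a + 36b + 6c + d = 445
  343a + 49b + 7c + d = 652
Solving the system yields a = 1, b = 6, c = 2, d = 1.
So f(n) = n³ + 6n² + 2n + 1.
Then f(11) = 2080.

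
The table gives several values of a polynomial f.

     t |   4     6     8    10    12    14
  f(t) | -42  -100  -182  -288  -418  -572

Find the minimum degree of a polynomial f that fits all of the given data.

Forward differences of the values at t = 4, 6, 8, 10, 12, 14:
  f  : -42  -100  -182  -288  -418  -572
  Δ  : -58  -82  -106  -130  -154
  Δ^2: -24  -24  -24  -24
  Δ^3: 0  0  0
  Δ^4: 0  0
  Δ^5: 0
The second differences are constant (-24) and nonzero, while all higher differences vanish, so the minimal degree is 2.

2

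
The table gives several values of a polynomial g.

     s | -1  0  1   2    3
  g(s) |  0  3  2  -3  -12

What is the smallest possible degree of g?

2

Forward differences of the values at s = -1, 0, 1, 2, 3:
  g  : 0  3  2  -3  -12
  Δ  : 3  -1  -5  -9
  Δ^2: -4  -4  -4
  Δ^3: 0  0
  Δ^4: 0
The second differences are constant (-4) and nonzero, while all higher differences vanish, so the minimal degree is 2.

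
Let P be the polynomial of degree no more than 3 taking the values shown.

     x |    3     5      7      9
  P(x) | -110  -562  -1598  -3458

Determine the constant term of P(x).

Write P(x) = ax^3 + bx^2 + cx + d. Substituting each data point gives a linear system:
  27a + 9b + 3c + d = -110
  125a + 25b + 5c + d = -562
  343a + 49b + 7c + d = -1598
  729a + 81b + 9c + d = -3458
Solving the system yields a = -5, b = 2, c = 3, d = -2.
So P(x) = -5x^3 + 2x^2 + 3x - 2.
The constant term is -2.

-2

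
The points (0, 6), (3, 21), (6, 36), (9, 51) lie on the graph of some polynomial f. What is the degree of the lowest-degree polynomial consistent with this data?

1

Forward differences of the values at x = 0, 3, 6, 9:
  f  : 6  21  36  51
  Δ  : 15  15  15
  Δ^2: 0  0
  Δ^3: 0
The first differences are constant (15) and nonzero, while all higher differences vanish, so the minimal degree is 1.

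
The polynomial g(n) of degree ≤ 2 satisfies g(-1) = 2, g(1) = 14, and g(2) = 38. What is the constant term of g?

Write g(n) = an^2 + bn + c. Substituting each data point gives a linear system:
  a - b + c = 2
  a + b + c = 14
  4a + 2b + c = 38
Solving the system yields a = 6, b = 6, c = 2.
So g(n) = 6n^2 + 6n + 2.
The constant term is 2.

2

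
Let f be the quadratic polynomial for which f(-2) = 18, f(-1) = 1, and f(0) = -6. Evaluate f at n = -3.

Write f(n) = an^2 + bn + c. Substituting each data point gives a linear system:
  4a - 2b + c = 18
  a - b + c = 1
  c = -6
Solving the system yields a = 5, b = -2, c = -6.
So f(n) = 5n^2 - 2n - 6.
Then f(-3) = 45.

45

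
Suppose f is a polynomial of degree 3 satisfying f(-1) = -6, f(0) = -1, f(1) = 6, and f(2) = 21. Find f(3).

50

Forward differences of the values at s = -1, 0, 1, 2:
  f  : -6  -1  6  21
  Δ  : 5  7  15
  Δ^2: 2  8
  Δ^3: 6
The third differences are constant, confirming degree 3.
Interpolating (Newton forward form) and evaluating at s = 3 gives f(3) = 50.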